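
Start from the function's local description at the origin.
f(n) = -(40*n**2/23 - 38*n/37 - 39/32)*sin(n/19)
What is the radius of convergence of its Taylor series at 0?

The radius of convergence is infinite.

The factor -sin(n/19) is entire and contributes no finite singular point.
The polynomial part has no poles.
No finite singular points: the Taylor series at 0 converges everywhere.


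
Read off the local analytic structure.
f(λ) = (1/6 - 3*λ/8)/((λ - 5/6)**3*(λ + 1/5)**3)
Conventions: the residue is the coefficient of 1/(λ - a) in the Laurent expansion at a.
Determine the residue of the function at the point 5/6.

At the order-3 pole 5/6 set g(λ) = (λ - (5/6))^3*f(λ) = (1/6 - 3*λ/8)/(λ + 1/5)**3.
Order-3 pole: residue = g''(a)/2; g''(5/6) = 13972500/28629151, so the residue is 6986250/28629151.

The residue is 6986250/28629151.


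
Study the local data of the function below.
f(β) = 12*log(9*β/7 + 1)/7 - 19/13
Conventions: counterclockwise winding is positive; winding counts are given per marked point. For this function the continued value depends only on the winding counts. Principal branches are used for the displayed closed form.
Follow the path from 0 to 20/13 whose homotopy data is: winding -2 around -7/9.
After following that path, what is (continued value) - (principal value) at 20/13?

The rational part is single-valued and drops out of the difference; each branch term changes only by its own monodromy.
(12/7)*log(1 - β/(-7/9)): each positive loop around -7/9 adds 2*pi*i to the log, so winding -2 contributes (12/7)*(-2)*2*pi*i = -(48/7)*pi*i.
Summing the contributions at β = 20/13 gives -(48/7)*pi*i.

Continued minus principal equals -(48/7)*pi*i.


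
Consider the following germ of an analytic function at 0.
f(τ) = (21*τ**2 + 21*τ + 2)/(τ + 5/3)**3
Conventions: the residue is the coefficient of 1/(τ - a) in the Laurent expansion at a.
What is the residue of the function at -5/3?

At the order-3 pole -5/3 set g(τ) = (τ - (-5/3))^3*f(τ) = 21*τ**2 + 21*τ + 2.
Order-3 pole: residue = g''(a)/2; g''(-5/3) = 42, so the residue is 21.

The residue is 21.


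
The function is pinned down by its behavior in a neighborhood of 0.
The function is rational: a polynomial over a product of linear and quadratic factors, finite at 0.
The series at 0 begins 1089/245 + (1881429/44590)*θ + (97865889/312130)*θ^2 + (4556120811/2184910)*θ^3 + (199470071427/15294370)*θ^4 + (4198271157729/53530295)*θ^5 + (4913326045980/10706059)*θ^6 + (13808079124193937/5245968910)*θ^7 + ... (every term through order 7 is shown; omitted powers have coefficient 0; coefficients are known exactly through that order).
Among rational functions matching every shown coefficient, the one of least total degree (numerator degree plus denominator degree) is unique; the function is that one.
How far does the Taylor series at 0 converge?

No rational of total degree below 6 reproduces all 8 coefficients; solving the [2/4] Pade equations on them gives f(θ) = (3*θ**2/14 + 3*θ/26 + 9/5)/(θ**2 + 3*θ - 7/11)**2, whose expansion matches every shown term.
Denominator factor (θ**2 + 3*θ - 7/11)^2: discriminant 127/11, real irrational roots -3/2 + (1/22)*sqrt(1397) and -3/2 - (1/22)*sqrt(1397); poles of order 2, moduli -3/2 + (1/22)*sqrt(1397) and 3/2 + (1/22)*sqrt(1397).
The radius of convergence is the smallest modulus among the singular points: -3/2 + (1/22)*sqrt(1397).

The radius of convergence is -3/2 + (1/22)*sqrt(1397).


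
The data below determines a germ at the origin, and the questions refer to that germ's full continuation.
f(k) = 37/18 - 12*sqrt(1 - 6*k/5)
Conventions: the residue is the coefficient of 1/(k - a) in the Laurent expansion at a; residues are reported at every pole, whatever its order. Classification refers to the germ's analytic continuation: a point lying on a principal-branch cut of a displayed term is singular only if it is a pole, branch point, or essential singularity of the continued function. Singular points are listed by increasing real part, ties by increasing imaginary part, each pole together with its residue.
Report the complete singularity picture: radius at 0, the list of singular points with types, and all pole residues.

Radius of convergence at 0: 5/6.
At 5/6: an algebraic (square-root) branch point.

Branch term (-12)*sqrt(1 - k/(5/6)): its argument vanishes at k = 5/6, a square-root branch point, modulus 5/6.
The radius of convergence is the smallest modulus among the singular points: 5/6.


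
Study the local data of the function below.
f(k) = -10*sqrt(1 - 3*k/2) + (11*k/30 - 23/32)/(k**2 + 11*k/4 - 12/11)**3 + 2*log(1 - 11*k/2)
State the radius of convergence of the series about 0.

The radius of convergence is 2/11.

Denominator factor (k**2 + 11*k/4 - 12/11)^3: discriminant 2099/176, real irrational roots -11/8 + (1/88)*sqrt(23089) and -11/8 - (1/88)*sqrt(23089); poles of order 3, moduli -11/8 + (1/88)*sqrt(23089) and 11/8 + (1/88)*sqrt(23089).
Branch term (2)*log(1 - k/(2/11)): its argument vanishes at k = 2/11, a logarithmic branch point, modulus 2/11.
Branch term (-10)*sqrt(1 - k/(2/3)): its argument vanishes at k = 2/3, a square-root branch point, modulus 2/3.
The radius of convergence is the smallest modulus among the singular points: 2/11.


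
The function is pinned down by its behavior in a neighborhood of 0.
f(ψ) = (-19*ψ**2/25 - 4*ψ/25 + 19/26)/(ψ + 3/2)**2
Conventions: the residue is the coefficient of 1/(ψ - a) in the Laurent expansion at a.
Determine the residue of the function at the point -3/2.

The residue is 53/25.

At the order-2 pole -3/2 set g(ψ) = (ψ - (-3/2))^2*f(ψ) = -19*ψ**2/25 - 4*ψ/25 + 19/26.
Order-2 pole: residue = g'(a); g'(-3/2) = 53/25, so the residue is 53/25.


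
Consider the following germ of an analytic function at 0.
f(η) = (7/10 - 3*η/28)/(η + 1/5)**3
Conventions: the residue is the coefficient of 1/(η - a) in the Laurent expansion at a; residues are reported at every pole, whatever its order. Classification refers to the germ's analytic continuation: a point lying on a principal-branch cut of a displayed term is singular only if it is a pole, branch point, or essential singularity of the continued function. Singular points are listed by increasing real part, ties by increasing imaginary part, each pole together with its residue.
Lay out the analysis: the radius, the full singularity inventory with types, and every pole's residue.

Radius of convergence at 0: 1/5.
At -1/5: a pole of order 3; residue 0.

Denominator factor (η + 1/5)^3: pole of order 3 at -1/5, modulus 1/5.
The radius of convergence is the smallest modulus among the singular points: 1/5.
At the order-3 pole -1/5 set g(η) = (η - (-1/5))^3*f(η) = 7/10 - 3*η/28.
Order-3 pole: residue = g''(a)/2; g''(-1/5) = 0, so the residue is 0.


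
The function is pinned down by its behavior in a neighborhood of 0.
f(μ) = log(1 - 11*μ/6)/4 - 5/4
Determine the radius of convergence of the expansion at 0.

Branch term (1/4)*log(1 - μ/(6/11)): its argument vanishes at μ = 6/11, a logarithmic branch point, modulus 6/11.
The radius of convergence is the smallest modulus among the singular points: 6/11.

The radius of convergence is 6/11.


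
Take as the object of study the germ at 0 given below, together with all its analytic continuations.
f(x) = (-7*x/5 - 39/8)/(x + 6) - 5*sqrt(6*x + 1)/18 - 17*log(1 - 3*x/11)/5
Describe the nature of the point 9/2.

Denominator factors: x + 6 = 21/2 at x = 9/2 — none vanishes.
Branch term sqrt(1 - x/(-1/6)): argument at 9/2 is 28, nonzero, so 9/2 is not its branch point (a point on a principal cut is still regular for the continued germ).
Branch term log(1 - x/(11/3)): argument at 9/2 is -5/22, nonzero, so 9/2 is not its branch point (a point on a principal cut is still regular for the continued germ).
So the germ continues analytically to 9/2.

The point is a regular point.


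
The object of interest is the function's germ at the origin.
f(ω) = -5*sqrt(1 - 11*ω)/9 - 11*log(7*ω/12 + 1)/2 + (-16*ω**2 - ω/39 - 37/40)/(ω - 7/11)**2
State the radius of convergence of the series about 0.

The radius of convergence is 1/11.

Denominator factor (ω - 7/11)^2: pole of order 2 at 7/11, modulus 7/11.
Branch term (-11/2)*log(1 - ω/(-12/7)): its argument vanishes at ω = -12/7, a logarithmic branch point, modulus 12/7.
Branch term (-5/9)*sqrt(1 - ω/(1/11)): its argument vanishes at ω = 1/11, a square-root branch point, modulus 1/11.
The radius of convergence is the smallest modulus among the singular points: 1/11.


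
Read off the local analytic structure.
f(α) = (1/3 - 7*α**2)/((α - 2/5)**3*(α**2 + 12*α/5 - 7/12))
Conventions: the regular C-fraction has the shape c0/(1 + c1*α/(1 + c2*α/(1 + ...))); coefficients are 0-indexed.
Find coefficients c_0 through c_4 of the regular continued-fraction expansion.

The regular C-fraction coefficients are [125/14, -813/70, 3215/542, -3218959/2613795, 63064081819/124187438220].

Taylor coefficients (expand at 0): a_0 = 125/14, a_1 = 20325/196, a_2 = 808485/1372, a_3 = 49768961/19208, a_4 = 26543915511/2689120.
c0 = a_0 = 125/14. Peel one level at a time: if S = 1 + c*α/S' with S'(0) = 1, then c is the α-coefficient of S and S' = c*α/(S - 1).
S_1 = c0/f = 1 + (-813/70)*α + (1929/28)*α^2 + ...; c1 = -813/70.
S_2 = c1*α/(S_1 - 1) = 1 + (3215/542)*α + (3218959/440646)*α^2 + ...; c2 = 3215/542.
S_3 = c2*α/(S_2 - 1) = 1 + (-3218959/2613795)*α + (232708789/372104100)*α^2 + ...; c3 = -3218959/2613795.
S_4 = c3*α/(S_3 - 1) = 1 + (63064081819/124187438220)*α + ...; c4 = 63064081819/124187438220.


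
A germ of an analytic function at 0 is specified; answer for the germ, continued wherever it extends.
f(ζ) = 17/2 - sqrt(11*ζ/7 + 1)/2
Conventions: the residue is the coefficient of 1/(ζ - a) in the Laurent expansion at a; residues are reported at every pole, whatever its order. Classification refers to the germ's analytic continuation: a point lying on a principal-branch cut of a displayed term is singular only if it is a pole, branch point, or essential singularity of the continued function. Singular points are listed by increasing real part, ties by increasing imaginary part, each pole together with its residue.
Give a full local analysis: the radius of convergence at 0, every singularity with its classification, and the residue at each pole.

Radius of convergence at 0: 7/11.
At -7/11: an algebraic (square-root) branch point.

Branch term (-1/2)*sqrt(1 - ζ/(-7/11)): its argument vanishes at ζ = -7/11, a square-root branch point, modulus 7/11.
The radius of convergence is the smallest modulus among the singular points: 7/11.


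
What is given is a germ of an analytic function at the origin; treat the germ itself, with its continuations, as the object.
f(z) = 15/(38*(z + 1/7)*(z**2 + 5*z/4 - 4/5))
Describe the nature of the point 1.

Denominator factors: z + 1/7 = 8/7 at z = 1; z**2 + 5*z/4 - 4/5 = 29/20 at z = 1 — none vanishes.
So the germ continues analytically to 1.

The point is a regular point.


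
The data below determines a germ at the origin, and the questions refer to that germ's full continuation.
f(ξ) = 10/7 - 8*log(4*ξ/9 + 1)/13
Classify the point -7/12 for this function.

The point is a regular point.

There is no denominator, hence no pole anywhere.
Branch term log(1 - ξ/(-9/4)): argument at -7/12 is 20/27, nonzero, so -7/12 is not its branch point (a point on a principal cut is still regular for the continued germ).
So the germ continues analytically to -7/12.


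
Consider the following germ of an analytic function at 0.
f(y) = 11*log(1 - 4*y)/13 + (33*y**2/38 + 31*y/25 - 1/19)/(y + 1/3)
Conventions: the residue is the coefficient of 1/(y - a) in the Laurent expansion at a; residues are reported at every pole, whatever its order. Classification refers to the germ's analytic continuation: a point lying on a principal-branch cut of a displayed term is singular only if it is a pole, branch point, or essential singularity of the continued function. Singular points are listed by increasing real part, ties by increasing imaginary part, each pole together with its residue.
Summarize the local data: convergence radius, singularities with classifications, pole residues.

Radius of convergence at 0: 1/4.
At -1/3: a pole of order 1; residue -351/950.
At 1/4: a logarithmic branch point.

Denominator factor (y + 1/3): pole of order 1 at -1/3, modulus 1/3.
Branch term (11/13)*log(1 - y/(1/4)): its argument vanishes at y = 1/4, a logarithmic branch point, modulus 1/4.
The radius of convergence is the smallest modulus among the singular points: 1/4.
The branch term is analytic at -1/3 and contributes nothing to the residue; only the rational part matters.
At the order-1 pole -1/3 set g(y) = (y - (-1/3))*(rational part) = 33*y**2/38 + 31*y/25 - 1/19.
Simple pole: residue = g(a) at a = -1/3, which is -351/950.
List the singular points by increasing real part (a conjugate pair: the negative imaginary part first).


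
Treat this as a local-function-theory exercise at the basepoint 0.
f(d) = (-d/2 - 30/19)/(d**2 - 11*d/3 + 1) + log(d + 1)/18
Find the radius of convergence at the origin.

The radius of convergence is 11/6 - (1/6)*sqrt(85).

Denominator factor (d**2 - 11*d/3 + 1): discriminant 85/9, real irrational roots 11/6 + (1/6)*sqrt(85) and 11/6 - (1/6)*sqrt(85); poles of order 1, moduli 11/6 + (1/6)*sqrt(85) and 11/6 - (1/6)*sqrt(85).
Branch term (1/18)*log(1 - d/(-1)): its argument vanishes at d = -1, a logarithmic branch point, modulus 1.
The radius of convergence is the smallest modulus among the singular points: 11/6 - (1/6)*sqrt(85).


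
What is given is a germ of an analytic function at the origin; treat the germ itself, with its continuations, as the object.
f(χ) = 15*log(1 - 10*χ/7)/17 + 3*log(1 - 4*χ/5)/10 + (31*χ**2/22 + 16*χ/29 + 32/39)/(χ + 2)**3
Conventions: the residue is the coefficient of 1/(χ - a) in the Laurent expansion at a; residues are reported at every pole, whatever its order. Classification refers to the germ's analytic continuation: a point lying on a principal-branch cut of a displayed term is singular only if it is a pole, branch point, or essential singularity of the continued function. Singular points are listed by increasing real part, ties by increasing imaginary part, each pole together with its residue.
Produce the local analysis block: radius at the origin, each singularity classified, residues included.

Radius of convergence at 0: 7/10.
At -2: a pole of order 3; residue 31/22.
At 7/10: a logarithmic branch point.
At 5/4: a logarithmic branch point.

Denominator factor (χ + 2)^3: pole of order 3 at -2, modulus 2.
Branch term (3/10)*log(1 - χ/(5/4)): its argument vanishes at χ = 5/4, a logarithmic branch point, modulus 5/4.
Branch term (15/17)*log(1 - χ/(7/10)): its argument vanishes at χ = 7/10, a logarithmic branch point, modulus 7/10.
The radius of convergence is the smallest modulus among the singular points: 7/10.
The branch terms are analytic at -2 and contribute nothing to the residue; only the rational part matters.
At the order-3 pole -2 set g(χ) = (χ - (-2))^3*(rational part) = 31*χ**2/22 + 16*χ/29 + 32/39.
Order-3 pole: residue = g''(a)/2; g''(-2) = 31/11, so the residue is 31/22.
List the singular points by increasing real part (a conjugate pair: the negative imaginary part first).


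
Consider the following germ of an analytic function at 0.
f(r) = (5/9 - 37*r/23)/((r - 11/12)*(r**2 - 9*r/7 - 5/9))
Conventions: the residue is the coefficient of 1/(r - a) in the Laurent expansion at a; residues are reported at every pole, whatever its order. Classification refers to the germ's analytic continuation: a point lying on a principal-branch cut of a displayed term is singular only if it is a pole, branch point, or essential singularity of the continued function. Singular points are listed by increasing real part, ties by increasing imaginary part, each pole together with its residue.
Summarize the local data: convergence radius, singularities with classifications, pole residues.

Denominator factor (r - 11/12): pole of order 1 at 11/12, modulus 11/12.
Denominator factor (r**2 - 9*r/7 - 5/9): discriminant 1709/441, real irrational roots 9/14 + (1/42)*sqrt(1709) and 9/14 - (1/42)*sqrt(1709); poles of order 1, moduli 9/14 + (1/42)*sqrt(1709) and -9/14 + (1/42)*sqrt(1709).
The radius of convergence is the smallest modulus among the singular points: -9/14 + (1/42)*sqrt(1709).
The factor r**2 - 9*r/7 - 5/9 splits as (r - a)(r - a') with a = 9/14 - (1/42)*sqrt(1709), a' = 9/14 + (1/42)*sqrt(1709). At the order-1 pole a set g(r) = (r - a)*f(r) = [(5/9 - 37*r/23)/(r - 11/12)] / (r - a').
Simple pole: residue = g(a) at a = 9/14 - (1/42)*sqrt(1709), which is -10654/20723 + (822598/35415607)*sqrt(1709).
At the order-1 pole 11/12 set g(r) = (r - (11/12))*f(r) = (5/9 - 37*r/23)/(r**2 - 9*r/7 - 5/9).
Simple pole: residue = g(a) at a = 11/12, which is 21308/20723.
The factor r**2 - 9*r/7 - 5/9 splits as (r - a)(r - a') with a = 9/14 + (1/42)*sqrt(1709), a' = 9/14 - (1/42)*sqrt(1709). At the order-1 pole a set g(r) = (r - a)*f(r) = [(5/9 - 37*r/23)/(r - 11/12)] / (r - a').
Simple pole: residue = g(a) at a = 9/14 + (1/42)*sqrt(1709), which is -10654/20723 - (822598/35415607)*sqrt(1709).
List the singular points by increasing real part (a conjugate pair: the negative imaginary part first).

Radius of convergence at 0: -9/14 + (1/42)*sqrt(1709).
At 9/14 - (1/42)*sqrt(1709): a pole of order 1; residue -10654/20723 + (822598/35415607)*sqrt(1709).
At 11/12: a pole of order 1; residue 21308/20723.
At 9/14 + (1/42)*sqrt(1709): a pole of order 1; residue -10654/20723 - (822598/35415607)*sqrt(1709).


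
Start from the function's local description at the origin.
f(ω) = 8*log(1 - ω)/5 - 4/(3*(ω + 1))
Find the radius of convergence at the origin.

Denominator factor (ω + 1): pole of order 1 at -1, modulus 1.
Branch term (8/5)*log(1 - ω/(1)): its argument vanishes at ω = 1, a logarithmic branch point, modulus 1.
The radius of convergence is the smallest modulus among the singular points: 1.

The radius of convergence is 1.


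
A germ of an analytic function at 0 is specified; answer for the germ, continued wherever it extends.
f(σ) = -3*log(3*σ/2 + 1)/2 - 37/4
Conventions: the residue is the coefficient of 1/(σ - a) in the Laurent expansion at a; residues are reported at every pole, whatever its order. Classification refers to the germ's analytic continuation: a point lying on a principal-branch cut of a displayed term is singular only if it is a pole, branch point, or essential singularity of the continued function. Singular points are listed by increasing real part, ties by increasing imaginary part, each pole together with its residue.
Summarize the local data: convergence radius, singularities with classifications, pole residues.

Branch term (-3/2)*log(1 - σ/(-2/3)): its argument vanishes at σ = -2/3, a logarithmic branch point, modulus 2/3.
The radius of convergence is the smallest modulus among the singular points: 2/3.

Radius of convergence at 0: 2/3.
At -2/3: a logarithmic branch point.


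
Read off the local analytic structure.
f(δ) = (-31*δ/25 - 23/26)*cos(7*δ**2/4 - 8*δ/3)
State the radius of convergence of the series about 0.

The radius of convergence is infinite.

The factor cos(7*δ**2/4 - 8*δ/3) is entire and contributes no finite singular point.
The polynomial part has no poles.
No finite singular points: the Taylor series at 0 converges everywhere.


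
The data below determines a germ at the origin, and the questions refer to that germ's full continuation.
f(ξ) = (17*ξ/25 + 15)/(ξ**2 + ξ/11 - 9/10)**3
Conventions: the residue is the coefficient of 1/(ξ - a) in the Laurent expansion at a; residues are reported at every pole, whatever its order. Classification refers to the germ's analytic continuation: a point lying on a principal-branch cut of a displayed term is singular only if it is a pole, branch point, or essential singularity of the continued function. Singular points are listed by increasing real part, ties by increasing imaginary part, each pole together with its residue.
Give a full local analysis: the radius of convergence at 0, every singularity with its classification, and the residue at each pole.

Denominator factor (ξ**2 + ξ/11 - 9/10)^3: discriminant 2183/605, real irrational roots -1/22 + (1/110)*sqrt(10915) and -1/22 - (1/110)*sqrt(10915); poles of order 3, moduli -1/22 + (1/110)*sqrt(10915) and 1/22 + (1/110)*sqrt(10915).
The radius of convergence is the smallest modulus among the singular points: -1/22 + (1/110)*sqrt(10915).
The factor ξ**2 + ξ/11 - 9/10 splits as (ξ - a)(ξ - a') with a = -1/22 - (1/110)*sqrt(10915), a' = -1/22 + (1/110)*sqrt(10915). At the order-3 pole a set g(ξ) = (ξ - a)^3*f(ξ) = [17*ξ/25 + 15] / (ξ - a')^3.
Order-3 pole: residue = g''(a)/2; g''(-1/22 - (1/110)*sqrt(10915)) = -(723236118/10403062487)*sqrt(10915), so the residue is -(361618059/10403062487)*sqrt(10915).
The factor ξ**2 + ξ/11 - 9/10 splits as (ξ - a)(ξ - a') with a = -1/22 + (1/110)*sqrt(10915), a' = -1/22 - (1/110)*sqrt(10915). At the order-3 pole a set g(ξ) = (ξ - a)^3*f(ξ) = [17*ξ/25 + 15] / (ξ - a')^3.
Order-3 pole: residue = g''(a)/2; g''(-1/22 + (1/110)*sqrt(10915)) = (723236118/10403062487)*sqrt(10915), so the residue is (361618059/10403062487)*sqrt(10915).
List the singular points by increasing real part (a conjugate pair: the negative imaginary part first).

Radius of convergence at 0: -1/22 + (1/110)*sqrt(10915).
At -1/22 - (1/110)*sqrt(10915): a pole of order 3; residue -(361618059/10403062487)*sqrt(10915).
At -1/22 + (1/110)*sqrt(10915): a pole of order 3; residue (361618059/10403062487)*sqrt(10915).


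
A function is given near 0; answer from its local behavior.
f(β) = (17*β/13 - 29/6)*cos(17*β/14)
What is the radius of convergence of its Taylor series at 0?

The factor cos(17*β/14) is entire and contributes no finite singular point.
The polynomial part has no poles.
No finite singular points: the Taylor series at 0 converges everywhere.

The radius of convergence is infinite.


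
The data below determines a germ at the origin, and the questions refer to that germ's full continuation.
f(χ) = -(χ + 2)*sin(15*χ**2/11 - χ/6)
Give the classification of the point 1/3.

There is no denominator, hence no pole anywhere.
The factor -sin(15*χ**2/11 - χ/6) is entire.
So the germ continues analytically to 1/3.

The point is a regular point.


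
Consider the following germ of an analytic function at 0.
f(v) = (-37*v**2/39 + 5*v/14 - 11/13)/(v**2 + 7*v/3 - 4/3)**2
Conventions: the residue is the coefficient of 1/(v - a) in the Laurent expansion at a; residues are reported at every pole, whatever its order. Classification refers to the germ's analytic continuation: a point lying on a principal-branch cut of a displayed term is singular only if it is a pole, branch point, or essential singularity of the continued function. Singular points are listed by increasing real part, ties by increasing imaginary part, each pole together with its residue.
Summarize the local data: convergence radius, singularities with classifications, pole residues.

Denominator factor (v**2 + 7*v/3 - 4/3)^2: discriminant 97/9, real irrational roots -7/6 + (1/6)*sqrt(97) and -7/6 - (1/6)*sqrt(97); poles of order 2, moduli -7/6 + (1/6)*sqrt(97) and 7/6 + (1/6)*sqrt(97).
The radius of convergence is the smallest modulus among the singular points: -7/6 + (1/6)*sqrt(97).
The factor v**2 + 7*v/3 - 4/3 splits as (v - a)(v - a') with a = -7/6 - (1/6)*sqrt(97), a' = -7/6 + (1/6)*sqrt(97). At the order-2 pole a set g(v) = (v - a)^2*f(v) = [-37*v**2/39 + 5*v/14 - 11/13] / (v - a')^2.
Order-2 pole: residue = g'(a); g'(-7/6 - (1/6)*sqrt(97)) = (3/244634)*sqrt(97), so the residue is (3/244634)*sqrt(97).
The factor v**2 + 7*v/3 - 4/3 splits as (v - a)(v - a') with a = -7/6 + (1/6)*sqrt(97), a' = -7/6 - (1/6)*sqrt(97). At the order-2 pole a set g(v) = (v - a)^2*f(v) = [-37*v**2/39 + 5*v/14 - 11/13] / (v - a')^2.
Order-2 pole: residue = g'(a); g'(-7/6 + (1/6)*sqrt(97)) = -(3/244634)*sqrt(97), so the residue is -(3/244634)*sqrt(97).
List the singular points by increasing real part (a conjugate pair: the negative imaginary part first).

Radius of convergence at 0: -7/6 + (1/6)*sqrt(97).
At -7/6 - (1/6)*sqrt(97): a pole of order 2; residue (3/244634)*sqrt(97).
At -7/6 + (1/6)*sqrt(97): a pole of order 2; residue -(3/244634)*sqrt(97).


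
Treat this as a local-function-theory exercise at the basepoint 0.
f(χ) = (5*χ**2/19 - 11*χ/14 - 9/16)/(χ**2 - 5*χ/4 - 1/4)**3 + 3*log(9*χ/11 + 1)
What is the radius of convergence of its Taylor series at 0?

Denominator factor (χ**2 - 5*χ/4 - 1/4)^3: discriminant 41/16, real irrational roots 5/8 + (1/8)*sqrt(41) and 5/8 - (1/8)*sqrt(41); poles of order 3, moduli 5/8 + (1/8)*sqrt(41) and -5/8 + (1/8)*sqrt(41).
Branch term (3)*log(1 - χ/(-11/9)): its argument vanishes at χ = -11/9, a logarithmic branch point, modulus 11/9.
The radius of convergence is the smallest modulus among the singular points: -5/8 + (1/8)*sqrt(41).

The radius of convergence is -5/8 + (1/8)*sqrt(41).


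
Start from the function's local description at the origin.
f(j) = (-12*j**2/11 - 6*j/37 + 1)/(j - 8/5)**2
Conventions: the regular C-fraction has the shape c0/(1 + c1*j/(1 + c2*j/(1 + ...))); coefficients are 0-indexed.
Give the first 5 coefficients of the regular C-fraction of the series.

The regular C-fraction coefficients are [25/64, -161/148, 179693/149776, -329236693/727397264, -163392/179693].

Taylor coefficients (expand at 0): a_0 = 25/64, a_1 = 4025/9472, a_2 = -79275/1667072, a_3 = -751625/3334144, a_4 = -28083125/106692608.
c0 = a_0 = 25/64. Peel one level at a time: if S = 1 + c*j/S' with S'(0) = 1, then c is the j-coefficient of S and S' = c*j/(S - 1).
S_1 = c0/f = 1 + (-161/148)*j + (1257851/963776)*j^2 + ...; c1 = -161/148.
S_2 = c1*j/(S_1 - 1) = 1 + (179693/149776)*j + (8898289/16386304)*j^2 + ...; c2 = 179693/149776.
S_3 = c2*j/(S_2 - 1) = 1 + (-329236693/727397264)*j + (-146181091692/355185316739)*j^2 + ...; c3 = -329236693/727397264.
S_4 = c3*j/(S_3 - 1) = 1 + (-163392/179693)*j + ...; c4 = -163392/179693.


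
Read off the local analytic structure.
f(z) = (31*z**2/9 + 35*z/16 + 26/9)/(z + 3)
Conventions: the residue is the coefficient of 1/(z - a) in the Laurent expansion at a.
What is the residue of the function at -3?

At the order-1 pole -3 set g(z) = (z - (-3))*f(z) = 31*z**2/9 + 35*z/16 + 26/9.
Simple pole: residue = g(a) at a = -3, which is 3935/144.

The residue is 3935/144.


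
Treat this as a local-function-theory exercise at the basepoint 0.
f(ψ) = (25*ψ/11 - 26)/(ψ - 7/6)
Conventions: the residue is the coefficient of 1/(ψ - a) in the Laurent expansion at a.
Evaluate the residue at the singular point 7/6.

The residue is -1541/66.

At the order-1 pole 7/6 set g(ψ) = (ψ - (7/6))*f(ψ) = 25*ψ/11 - 26.
Simple pole: residue = g(a) at a = 7/6, which is -1541/66.


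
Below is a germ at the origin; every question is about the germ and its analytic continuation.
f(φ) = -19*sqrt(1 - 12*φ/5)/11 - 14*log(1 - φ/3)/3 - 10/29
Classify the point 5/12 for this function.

The term (-19/11)*sqrt(1 - φ/(5/12)) has argument 1 - 5/12/(5/12) = 0 at 5/12: a square-root (algebraic, two-sheeted) branch point; the remaining terms are analytic or single-valued there.

The point is an algebraic (square-root) branch point.


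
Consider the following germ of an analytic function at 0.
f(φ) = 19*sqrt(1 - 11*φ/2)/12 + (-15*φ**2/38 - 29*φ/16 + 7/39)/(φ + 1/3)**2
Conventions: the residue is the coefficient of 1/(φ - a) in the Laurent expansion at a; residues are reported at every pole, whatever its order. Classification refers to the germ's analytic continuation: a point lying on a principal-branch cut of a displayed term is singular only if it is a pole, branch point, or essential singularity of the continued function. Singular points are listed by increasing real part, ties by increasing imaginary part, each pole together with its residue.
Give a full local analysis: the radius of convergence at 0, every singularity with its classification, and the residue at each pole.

Radius of convergence at 0: 2/11.
At -1/3: a pole of order 2; residue -471/304.
At 2/11: an algebraic (square-root) branch point.

Denominator factor (φ + 1/3)^2: pole of order 2 at -1/3, modulus 1/3.
Branch term (19/12)*sqrt(1 - φ/(2/11)): its argument vanishes at φ = 2/11, a square-root branch point, modulus 2/11.
The radius of convergence is the smallest modulus among the singular points: 2/11.
The branch term is analytic at -1/3 and contributes nothing to the residue; only the rational part matters.
At the order-2 pole -1/3 set g(φ) = (φ - (-1/3))^2*(rational part) = -15*φ**2/38 - 29*φ/16 + 7/39.
Order-2 pole: residue = g'(a); g'(-1/3) = -471/304, so the residue is -471/304.
List the singular points by increasing real part (a conjugate pair: the negative imaginary part first).


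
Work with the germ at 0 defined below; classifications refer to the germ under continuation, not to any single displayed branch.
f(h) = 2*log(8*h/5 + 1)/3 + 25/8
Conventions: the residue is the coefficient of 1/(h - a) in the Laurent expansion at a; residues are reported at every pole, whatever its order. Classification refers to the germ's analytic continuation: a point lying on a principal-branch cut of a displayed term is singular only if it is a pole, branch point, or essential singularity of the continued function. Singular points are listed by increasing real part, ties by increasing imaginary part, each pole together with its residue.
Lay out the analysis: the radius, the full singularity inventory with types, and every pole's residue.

Branch term (2/3)*log(1 - h/(-5/8)): its argument vanishes at h = -5/8, a logarithmic branch point, modulus 5/8.
The radius of convergence is the smallest modulus among the singular points: 5/8.

Radius of convergence at 0: 5/8.
At -5/8: a logarithmic branch point.


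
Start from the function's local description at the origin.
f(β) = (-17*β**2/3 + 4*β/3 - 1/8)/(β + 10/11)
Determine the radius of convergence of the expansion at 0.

Denominator factor (β + 10/11): pole of order 1 at -10/11, modulus 10/11.
The radius of convergence is the smallest modulus among the singular points: 10/11.

The radius of convergence is 10/11.


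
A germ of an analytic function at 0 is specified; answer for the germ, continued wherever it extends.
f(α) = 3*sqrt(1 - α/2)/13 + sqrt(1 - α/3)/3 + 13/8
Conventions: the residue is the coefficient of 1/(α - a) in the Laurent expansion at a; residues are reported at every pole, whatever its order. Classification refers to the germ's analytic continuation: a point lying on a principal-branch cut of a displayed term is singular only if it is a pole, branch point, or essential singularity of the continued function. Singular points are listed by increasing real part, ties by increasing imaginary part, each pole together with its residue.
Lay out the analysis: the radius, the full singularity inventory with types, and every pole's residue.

Radius of convergence at 0: 2.
At 2: an algebraic (square-root) branch point.
At 3: an algebraic (square-root) branch point.

Branch term (1/3)*sqrt(1 - α/(3)): its argument vanishes at α = 3, a square-root branch point, modulus 3.
Branch term (3/13)*sqrt(1 - α/(2)): its argument vanishes at α = 2, a square-root branch point, modulus 2.
The radius of convergence is the smallest modulus among the singular points: 2.
List the singular points by increasing real part (a conjugate pair: the negative imaginary part first).


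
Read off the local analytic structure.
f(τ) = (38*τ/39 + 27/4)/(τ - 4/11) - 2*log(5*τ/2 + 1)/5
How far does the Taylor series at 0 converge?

The radius of convergence is 4/11.

Denominator factor (τ - 4/11): pole of order 1 at 4/11, modulus 4/11.
Branch term (-2/5)*log(1 - τ/(-2/5)): its argument vanishes at τ = -2/5, a logarithmic branch point, modulus 2/5.
The radius of convergence is the smallest modulus among the singular points: 4/11.


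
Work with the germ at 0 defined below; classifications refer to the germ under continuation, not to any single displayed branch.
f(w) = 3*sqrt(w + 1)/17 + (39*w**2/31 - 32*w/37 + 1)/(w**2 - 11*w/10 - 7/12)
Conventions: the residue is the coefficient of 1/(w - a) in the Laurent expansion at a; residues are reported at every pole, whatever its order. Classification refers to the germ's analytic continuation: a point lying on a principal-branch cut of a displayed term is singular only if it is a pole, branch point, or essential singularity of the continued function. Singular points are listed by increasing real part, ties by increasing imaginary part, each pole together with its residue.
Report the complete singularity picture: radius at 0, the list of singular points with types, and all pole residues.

Radius of convergence at 0: -11/20 + (1/60)*sqrt(3189).
At -1: an algebraic (square-root) branch point.
At 11/20 - (1/60)*sqrt(3189): a pole of order 1; residue 5953/22940 - (14943/786620)*sqrt(3189).
At 11/20 + (1/60)*sqrt(3189): a pole of order 1; residue 5953/22940 + (14943/786620)*sqrt(3189).

Denominator factor (w**2 - 11*w/10 - 7/12): discriminant 1063/300, real irrational roots 11/20 + (1/60)*sqrt(3189) and 11/20 - (1/60)*sqrt(3189); poles of order 1, moduli 11/20 + (1/60)*sqrt(3189) and -11/20 + (1/60)*sqrt(3189).
Branch term (3/17)*sqrt(1 - w/(-1)): its argument vanishes at w = -1, a square-root branch point, modulus 1.
The radius of convergence is the smallest modulus among the singular points: -11/20 + (1/60)*sqrt(3189).
The branch term is analytic at 11/20 - (1/60)*sqrt(3189) and contributes nothing to the residue; only the rational part matters.
The factor w**2 - 11*w/10 - 7/12 splits as (w - a)(w - a') with a = 11/20 - (1/60)*sqrt(3189), a' = 11/20 + (1/60)*sqrt(3189). At the order-1 pole a set g(w) = (w - a)*(rational part) = [39*w**2/31 - 32*w/37 + 1] / (w - a').
Simple pole: residue = g(a) at a = 11/20 - (1/60)*sqrt(3189), which is 5953/22940 - (14943/786620)*sqrt(3189).
The branch term is analytic at 11/20 + (1/60)*sqrt(3189) and contributes nothing to the residue; only the rational part matters.
The factor w**2 - 11*w/10 - 7/12 splits as (w - a)(w - a') with a = 11/20 + (1/60)*sqrt(3189), a' = 11/20 - (1/60)*sqrt(3189). At the order-1 pole a set g(w) = (w - a)*(rational part) = [39*w**2/31 - 32*w/37 + 1] / (w - a').
Simple pole: residue = g(a) at a = 11/20 + (1/60)*sqrt(3189), which is 5953/22940 + (14943/786620)*sqrt(3189).
List the singular points by increasing real part (a conjugate pair: the negative imaginary part first).


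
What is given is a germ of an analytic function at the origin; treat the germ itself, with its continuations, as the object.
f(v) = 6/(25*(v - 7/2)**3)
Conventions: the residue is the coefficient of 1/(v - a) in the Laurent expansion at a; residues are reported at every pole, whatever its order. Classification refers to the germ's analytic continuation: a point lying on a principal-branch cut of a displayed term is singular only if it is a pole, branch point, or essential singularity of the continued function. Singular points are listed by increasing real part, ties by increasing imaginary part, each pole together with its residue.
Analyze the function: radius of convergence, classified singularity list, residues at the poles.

Radius of convergence at 0: 7/2.
At 7/2: a pole of order 3; residue 0.

Denominator factor (v - 7/2)^3: pole of order 3 at 7/2, modulus 7/2.
The radius of convergence is the smallest modulus among the singular points: 7/2.
At the order-3 pole 7/2 set g(v) = (v - (7/2))^3*f(v) = 6/25.
Order-3 pole: residue = g''(a)/2; g''(7/2) = 0, so the residue is 0.


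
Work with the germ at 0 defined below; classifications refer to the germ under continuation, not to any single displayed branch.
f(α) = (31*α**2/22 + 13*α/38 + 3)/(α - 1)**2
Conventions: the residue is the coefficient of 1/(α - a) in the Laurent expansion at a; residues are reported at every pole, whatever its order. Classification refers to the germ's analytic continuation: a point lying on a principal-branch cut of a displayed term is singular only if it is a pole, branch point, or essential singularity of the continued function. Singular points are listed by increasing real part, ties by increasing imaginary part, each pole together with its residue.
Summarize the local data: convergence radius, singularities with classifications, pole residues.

Denominator factor (α - 1)^2: pole of order 2 at 1, modulus 1.
The radius of convergence is the smallest modulus among the singular points: 1.
At the order-2 pole 1 set g(α) = (α - (1))^2*f(α) = 31*α**2/22 + 13*α/38 + 3.
Order-2 pole: residue = g'(a); g'(1) = 1321/418, so the residue is 1321/418.

Radius of convergence at 0: 1.
At 1: a pole of order 2; residue 1321/418.


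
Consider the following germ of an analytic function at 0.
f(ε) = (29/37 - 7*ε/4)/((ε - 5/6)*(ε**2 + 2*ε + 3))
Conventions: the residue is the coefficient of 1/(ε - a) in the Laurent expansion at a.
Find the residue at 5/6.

The residue is -1797/14282.

At the order-1 pole 5/6 set g(ε) = (ε - (5/6))*f(ε) = (29/37 - 7*ε/4)/(ε**2 + 2*ε + 3).
Simple pole: residue = g(a) at a = 5/6, which is -1797/14282.


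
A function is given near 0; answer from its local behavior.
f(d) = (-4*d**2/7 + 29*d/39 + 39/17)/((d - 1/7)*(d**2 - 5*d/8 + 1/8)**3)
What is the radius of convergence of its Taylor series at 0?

Denominator factor (d - 1/7): pole of order 1 at 1/7, modulus 1/7.
Denominator factor (d**2 - 5*d/8 + 1/8)^3: discriminant -7/64, complex-conjugate roots (5/16) + ((1/16)*sqrt(7))*i and (5/16) - ((1/16)*sqrt(7))*i; poles of order 3, moduli (1/4)*sqrt(2) and (1/4)*sqrt(2).
The radius of convergence is the smallest modulus among the singular points: 1/7.

The radius of convergence is 1/7.


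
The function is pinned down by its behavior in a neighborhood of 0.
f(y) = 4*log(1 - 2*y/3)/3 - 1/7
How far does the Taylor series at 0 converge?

The radius of convergence is 3/2.

Branch term (4/3)*log(1 - y/(3/2)): its argument vanishes at y = 3/2, a logarithmic branch point, modulus 3/2.
The radius of convergence is the smallest modulus among the singular points: 3/2.


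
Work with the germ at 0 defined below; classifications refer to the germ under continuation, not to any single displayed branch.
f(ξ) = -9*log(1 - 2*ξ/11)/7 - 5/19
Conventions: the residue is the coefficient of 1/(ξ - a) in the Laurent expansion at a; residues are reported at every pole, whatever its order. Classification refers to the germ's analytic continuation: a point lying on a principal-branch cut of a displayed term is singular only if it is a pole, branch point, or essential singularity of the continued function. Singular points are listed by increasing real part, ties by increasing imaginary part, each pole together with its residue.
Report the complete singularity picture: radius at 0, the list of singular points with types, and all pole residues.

Branch term (-9/7)*log(1 - ξ/(11/2)): its argument vanishes at ξ = 11/2, a logarithmic branch point, modulus 11/2.
The radius of convergence is the smallest modulus among the singular points: 11/2.

Radius of convergence at 0: 11/2.
At 11/2: a logarithmic branch point.


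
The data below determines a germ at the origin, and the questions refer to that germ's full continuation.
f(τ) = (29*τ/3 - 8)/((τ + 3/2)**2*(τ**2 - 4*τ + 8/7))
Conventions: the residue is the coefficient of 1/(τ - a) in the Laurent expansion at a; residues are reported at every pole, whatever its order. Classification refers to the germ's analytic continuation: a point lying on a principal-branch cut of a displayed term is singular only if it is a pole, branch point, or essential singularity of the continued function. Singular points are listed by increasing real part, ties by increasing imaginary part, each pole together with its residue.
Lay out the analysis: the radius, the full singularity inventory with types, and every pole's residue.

Denominator factor (τ**2 - 4*τ + 8/7): discriminant 80/7, real irrational roots 2 + (2/7)*sqrt(35) and 2 - (2/7)*sqrt(35); poles of order 1, moduli 2 + (2/7)*sqrt(35) and 2 - (2/7)*sqrt(35).
Denominator factor (τ + 3/2)^2: pole of order 2 at -3/2, modulus 3/2.
The radius of convergence is the smallest modulus among the singular points: 2 - (2/7)*sqrt(35).
At the order-2 pole -3/2 set g(τ) = (τ - (-3/2))^2*f(τ) = (29*τ/3 - 8)/(τ**2 - 4*τ + 8/7).
Order-2 pole: residue = g'(a); g'(-3/2) = -156884/207507, so the residue is -156884/207507.
The factor τ**2 - 4*τ + 8/7 splits as (τ - a)(τ - a') with a = 2 - (2/7)*sqrt(35), a' = 2 + (2/7)*sqrt(35). At the order-1 pole a set g(τ) = (τ - a)*f(τ) = [(29*τ/3 - 8)/(τ + 3/2)**2] / (τ - a').
Simple pole: residue = g(a) at a = 2 - (2/7)*sqrt(35), which is 78442/207507 + (13006/1037535)*sqrt(35).
The factor τ**2 - 4*τ + 8/7 splits as (τ - a)(τ - a') with a = 2 + (2/7)*sqrt(35), a' = 2 - (2/7)*sqrt(35). At the order-1 pole a set g(τ) = (τ - a)*f(τ) = [(29*τ/3 - 8)/(τ + 3/2)**2] / (τ - a').
Simple pole: residue = g(a) at a = 2 + (2/7)*sqrt(35), which is 78442/207507 - (13006/1037535)*sqrt(35).
List the singular points by increasing real part (a conjugate pair: the negative imaginary part first).

Radius of convergence at 0: 2 - (2/7)*sqrt(35).
At -3/2: a pole of order 2; residue -156884/207507.
At 2 - (2/7)*sqrt(35): a pole of order 1; residue 78442/207507 + (13006/1037535)*sqrt(35).
At 2 + (2/7)*sqrt(35): a pole of order 1; residue 78442/207507 - (13006/1037535)*sqrt(35).
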